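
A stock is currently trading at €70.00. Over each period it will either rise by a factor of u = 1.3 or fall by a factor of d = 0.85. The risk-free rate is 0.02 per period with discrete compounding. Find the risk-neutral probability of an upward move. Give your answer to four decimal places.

p = 0.3778

Risk-neutral probability p = (1 + 0.02 − 0.85)/(1.3 − 0.85) = 0.1700/0.4500 = 0.3778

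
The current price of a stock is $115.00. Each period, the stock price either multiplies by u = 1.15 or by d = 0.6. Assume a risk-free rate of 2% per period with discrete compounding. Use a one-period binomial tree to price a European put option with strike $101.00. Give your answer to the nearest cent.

Risk-neutral probability p = (1 + 0.02 − 0.6)/(1.15 − 0.6) = 0.4200/0.5500 = 0.7636
Terminal stock prices: S_u = 132.2, S_d = 69
Terminal payoffs (K − S): max(-31.25, 0) = 0, max(32, 0) = 32
Node 0 (S = 115): V_0 = 1/1.02·[0.7636·0.0000 + 0.2364·32.0000] = 7.4153

$7.42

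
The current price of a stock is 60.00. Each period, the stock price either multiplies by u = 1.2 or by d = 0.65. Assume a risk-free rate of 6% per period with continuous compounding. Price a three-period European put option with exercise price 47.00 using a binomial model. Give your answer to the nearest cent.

2.37

Risk-neutral probability p = (e^0.06 − 0.65)/(1.2 − 0.65) = 0.4118/0.5500 = 0.7488
Terminal stock prices: S_uuu = 103.7, S_uud = 56.16, S_udd = 30.42, S_ddd = 16.48
Terminal payoffs (K − S): max(-56.68, 0) = 0, max(-9.16, 0) = 0, max(16.58, 0) = 16.58, max(30.52, 0) = 30.52
Node uu (S = 86.4): V_uu = e^(−0.06)·[0.7488·0.0000 + 0.2512·0.0000] = 0.0000
Node ud (S = 46.8): V_ud = e^(−0.06)·[0.7488·0.0000 + 0.2512·16.5800] = 3.9224
Node dd (S = 25.35): V_dd = e^(−0.06)·[0.7488·16.5800 + 0.2512·30.5225] = 18.9129
Node u (S = 72): V_u = e^(−0.06)·[0.7488·0.0000 + 0.2512·3.9224] = 0.9280
Node d (S = 39): V_d = e^(−0.06)·[0.7488·3.9224 + 0.2512·18.9129] = 7.2404
Node 0 (S = 60): V_0 = e^(−0.06)·[0.7488·0.9280 + 0.2512·7.2404] = 2.3673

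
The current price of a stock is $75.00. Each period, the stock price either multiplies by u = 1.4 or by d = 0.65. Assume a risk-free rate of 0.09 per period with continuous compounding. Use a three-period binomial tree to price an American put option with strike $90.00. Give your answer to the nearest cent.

Risk-neutral probability p = (e^0.09 − 0.65)/(1.4 − 0.65) = 0.4442/0.7500 = 0.5922
Terminal stock prices: S_uuu = 205.8, S_uud = 95.55, S_udd = 44.36, S_ddd = 20.6
Terminal payoffs (K − S): max(-115.8, 0) = 0, max(-5.55, 0) = 0, max(45.64, 0) = 45.64, max(69.4, 0) = 69.4
Node uu (S = 147): continuation = e^(−0.09)·[0.5922·0.0000 + 0.4078·0.0000] = 0.0000; exercise value = 0.0000 ≤ continuation, so V_uu = 0.0000
Node ud (S = 68.25): continuation = e^(−0.09)·[0.5922·0.0000 + 0.4078·45.6375] = 17.0078; exercise value = 21.7500 > continuation, so V_ud = 21.7500 (exercise)
Node dd (S = 31.69): continuation = e^(−0.09)·[0.5922·45.6375 + 0.4078·69.4031] = 50.5663; exercise value = 58.3125 > continuation, so V_dd = 58.3125 (exercise)
Node u (S = 105): continuation = e^(−0.09)·[0.5922·0.0000 + 0.4078·21.7500] = 8.1056; exercise value = 0.0000 ≤ continuation, so V_u = 8.1056
Node d (S = 48.75): continuation = e^(−0.09)·[0.5922·21.7500 + 0.4078·58.3125] = 33.5038; exercise value = 41.2500 > continuation, so V_d = 41.2500 (exercise)
Node 0 (S = 75): continuation = e^(−0.09)·[0.5922·8.1056 + 0.4078·41.2500] = 19.7599; exercise value = 15.0000 ≤ continuation, so V_0 = 19.7599

$19.76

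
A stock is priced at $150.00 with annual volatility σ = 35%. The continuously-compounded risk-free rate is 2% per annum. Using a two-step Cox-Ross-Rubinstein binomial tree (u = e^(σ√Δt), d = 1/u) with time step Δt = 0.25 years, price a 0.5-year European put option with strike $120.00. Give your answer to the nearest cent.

CRR parameters: u = e^(σ√Δt) = e^(0.35·√0.25) = 1.1912, d = 1/u = 0.8395
Per-period rate: rΔt = 0.02·0.25 = 0.005, so R = e^0.005 = 1.0050
Risk-neutral probability p = (e^0.005 − 0.8395)/(1.1912 − 0.8395) = 0.1656/0.3518 = 0.4706
Terminal stock prices: S_uu = 212.9, S_ud = 150, S_dd = 105.7
Terminal payoffs (K − S): max(-92.86, 0) = 0, max(-30, 0) = 0, max(14.3, 0) = 14.3
Node u (S = 178.7): V_u = e^(−0.005)·[0.4706·0.0000 + 0.5294·0.0000] = 0.0000
Node d (S = 125.9): V_d = e^(−0.005)·[0.4706·0.0000 + 0.5294·14.2968] = 7.5308
Node 0 (S = 150): V_0 = e^(−0.005)·[0.4706·0.0000 + 0.5294·7.5308] = 3.9669

$3.97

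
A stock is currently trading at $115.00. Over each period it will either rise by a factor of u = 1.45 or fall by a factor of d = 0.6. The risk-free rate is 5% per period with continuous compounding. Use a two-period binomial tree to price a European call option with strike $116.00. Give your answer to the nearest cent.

$32.08

Risk-neutral probability p = (e^0.05 − 0.6)/(1.45 − 0.6) = 0.4513/0.8500 = 0.5309
Terminal stock prices: S_uu = 241.8, S_ud = 100, S_dd = 41.4
Terminal payoffs (S − K): max(125.8, 0) = 125.8, max(-15.95, 0) = 0, max(-74.6, 0) = 0
Node u (S = 166.8): V_u = e^(−0.05)·[0.5309·125.7875 + 0.4691·0.0000] = 63.5245
Node d (S = 69): V_d = e^(−0.05)·[0.5309·0.0000 + 0.4691·0.0000] = 0.0000
Node 0 (S = 115): V_0 = e^(−0.05)·[0.5309·63.5245 + 0.4691·0.0000] = 32.0808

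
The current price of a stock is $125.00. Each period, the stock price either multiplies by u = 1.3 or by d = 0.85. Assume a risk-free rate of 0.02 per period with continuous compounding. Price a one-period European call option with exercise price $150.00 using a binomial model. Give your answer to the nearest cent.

$4.63

Risk-neutral probability p = (e^0.02 − 0.85)/(1.3 − 0.85) = 0.1702/0.4500 = 0.3782
Terminal stock prices: S_u = 162.5, S_d = 106.2
Terminal payoffs (S − K): max(12.5, 0) = 12.5, max(-43.75, 0) = 0
Node 0 (S = 125): V_0 = e^(−0.02)·[0.3782·12.5000 + 0.6218·0.0000] = 4.6342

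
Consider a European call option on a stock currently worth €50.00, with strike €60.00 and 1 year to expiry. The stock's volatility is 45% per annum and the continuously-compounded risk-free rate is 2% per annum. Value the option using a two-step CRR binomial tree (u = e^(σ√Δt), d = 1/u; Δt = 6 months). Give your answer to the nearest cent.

CRR parameters: u = e^(σ√Δt) = e^(0.45·√0.5) = 1.3746, d = 1/u = 0.7275
Per-period rate: rΔt = 0.02·0.5 = 0.01, so R = e^0.01 = 1.0101
Risk-neutral probability p = (e^0.01 − 0.7275)/(1.3746 − 0.7275) = 0.2826/0.6472 = 0.4366
Terminal stock prices: S_uu = 94.48, S_ud = 50, S_dd = 26.46
Terminal payoffs (S − K): max(34.48, 0) = 34.48, max(-10, 0) = 0, max(-33.54, 0) = 0
Node u (S = 68.73): V_u = e^(−0.01)·[0.4366·34.4829 + 0.5634·0.0000] = 14.9069
Node d (S = 36.37): V_d = e^(−0.01)·[0.4366·0.0000 + 0.5634·0.0000] = 0.0000
Node 0 (S = 50): V_0 = e^(−0.01)·[0.4366·14.9069 + 0.5634·0.0000] = 6.4443

€6.44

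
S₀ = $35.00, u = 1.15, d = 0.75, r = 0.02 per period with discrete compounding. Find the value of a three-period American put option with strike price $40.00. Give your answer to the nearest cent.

Risk-neutral probability p = (1 + 0.02 − 0.75)/(1.15 − 0.75) = 0.2700/0.4000 = 0.6750
Terminal stock prices: S_uuu = 53.23, S_uud = 34.72, S_udd = 22.64, S_ddd = 14.77
Terminal payoffs (K − S): max(-13.23, 0) = 0, max(5.284, 0) = 5.284, max(17.36, 0) = 17.36, max(25.23, 0) = 25.23
Node uu (S = 46.29): continuation = 1/1.02·[0.6750·0.0000 + 0.3250·5.2844] = 1.6837; exercise value = 0.0000 ≤ continuation, so V_uu = 1.6837
Node ud (S = 30.19): continuation = 1/1.02·[0.6750·5.2844 + 0.3250·17.3594] = 9.0282; exercise value = 9.8125 > continuation, so V_ud = 9.8125 (exercise)
Node dd (S = 19.69): continuation = 1/1.02·[0.6750·17.3594 + 0.3250·25.2344] = 19.5282; exercise value = 20.3125 > continuation, so V_dd = 20.3125 (exercise)
Node u (S = 40.25): continuation = 1/1.02·[0.6750·1.6837 + 0.3250·9.8125] = 4.2408; exercise value = 0.0000 ≤ continuation, so V_u = 4.2408
Node d (S = 26.25): continuation = 1/1.02·[0.6750·9.8125 + 0.3250·20.3125] = 12.9657; exercise value = 13.7500 > continuation, so V_d = 13.7500 (exercise)
Node 0 (S = 35): continuation = 1/1.02·[0.6750·4.2408 + 0.3250·13.7500] = 7.1875; exercise value = 5.0000 ≤ continuation, so V_0 = 7.1875

$7.19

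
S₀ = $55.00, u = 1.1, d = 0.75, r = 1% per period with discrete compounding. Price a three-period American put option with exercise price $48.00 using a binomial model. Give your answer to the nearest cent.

Risk-neutral probability p = (1 + 0.01 − 0.75)/(1.1 − 0.75) = 0.2600/0.3500 = 0.7429
Terminal stock prices: S_uuu = 73.21, S_uud = 49.91, S_udd = 34.03, S_ddd = 23.2
Terminal payoffs (K − S): max(-25.21, 0) = 0, max(-1.913, 0) = 0, max(13.97, 0) = 13.97, max(24.8, 0) = 24.8
Node uu (S = 66.55): continuation = 1/1.01·[0.7429·0.0000 + 0.2571·0.0000] = 0.0000; exercise value = 0.0000 ≤ continuation, so V_uu = 0.0000
Node ud (S = 45.38): continuation = 1/1.01·[0.7429·0.0000 + 0.2571·13.9687] = 3.5564; exercise value = 2.6250 ≤ continuation, so V_ud = 3.5564
Node dd (S = 30.94): continuation = 1/1.01·[0.7429·13.9687 + 0.2571·24.7969] = 16.5873; exercise value = 17.0625 > continuation, so V_dd = 17.0625 (exercise)
Node u (S = 60.5): continuation = 1/1.01·[0.7429·0.0000 + 0.2571·3.5564] = 0.9054; exercise value = 0.0000 ≤ continuation, so V_u = 0.9054
Node d (S = 41.25): continuation = 1/1.01·[0.7429·3.5564 + 0.2571·17.0625] = 6.9598; exercise value = 6.7500 ≤ continuation, so V_d = 6.9598
Node 0 (S = 55): continuation = 1/1.01·[0.7429·0.9054 + 0.2571·6.9598] = 2.4379; exercise value = 0.0000 ≤ continuation, so V_0 = 2.4379

$2.44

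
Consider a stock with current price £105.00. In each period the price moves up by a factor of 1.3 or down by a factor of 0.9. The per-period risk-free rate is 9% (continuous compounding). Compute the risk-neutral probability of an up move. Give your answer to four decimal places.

p = 0.4854

Risk-neutral probability p = (e^0.09 − 0.9)/(1.3 − 0.9) = 0.1942/0.4000 = 0.4854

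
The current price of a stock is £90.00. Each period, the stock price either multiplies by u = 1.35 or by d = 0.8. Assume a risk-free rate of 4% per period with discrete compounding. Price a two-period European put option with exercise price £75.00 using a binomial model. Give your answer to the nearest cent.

Risk-neutral probability p = (1 + 0.04 − 0.8)/(1.35 − 0.8) = 0.2400/0.5500 = 0.4364
Terminal stock prices: S_uu = 164, S_ud = 97.2, S_dd = 57.6
Terminal payoffs (K − S): max(-89.03, 0) = 0, max(-22.2, 0) = 0, max(17.4, 0) = 17.4
Node u (S = 121.5): V_u = 1/1.04·[0.4364·0.0000 + 0.5636·0.0000] = 0.0000
Node d (S = 72): V_d = 1/1.04·[0.4364·0.0000 + 0.5636·17.4000] = 9.4301
Node 0 (S = 90): V_0 = 1/1.04·[0.4364·0.0000 + 0.5636·9.4301] = 5.1107

£5.11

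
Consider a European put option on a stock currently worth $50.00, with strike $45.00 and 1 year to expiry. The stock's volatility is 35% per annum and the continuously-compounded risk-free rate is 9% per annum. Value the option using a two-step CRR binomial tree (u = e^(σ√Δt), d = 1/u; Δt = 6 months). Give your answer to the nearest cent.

$2.93

CRR parameters: u = e^(σ√Δt) = e^(0.35·√0.5) = 1.2808, d = 1/u = 0.7808
Per-period rate: rΔt = 0.09·0.5 = 0.045, so R = e^0.045 = 1.0460
Risk-neutral probability p = (e^0.045 − 0.7808)/(1.2808 − 0.7808) = 0.2653/0.5000 = 0.5305
Terminal stock prices: S_uu = 82.02, S_ud = 50, S_dd = 30.48
Terminal payoffs (K − S): max(-37.02, 0) = 0, max(-5, 0) = 0, max(14.52, 0) = 14.52
Node u (S = 64.04): V_u = e^(−0.045)·[0.5305·0.0000 + 0.4695·0.0000] = 0.0000
Node d (S = 39.04): V_d = e^(−0.045)·[0.5305·0.0000 + 0.4695·14.5207] = 6.5176
Node 0 (S = 50): V_0 = e^(−0.045)·[0.5305·0.0000 + 0.4695·6.5176] = 2.9254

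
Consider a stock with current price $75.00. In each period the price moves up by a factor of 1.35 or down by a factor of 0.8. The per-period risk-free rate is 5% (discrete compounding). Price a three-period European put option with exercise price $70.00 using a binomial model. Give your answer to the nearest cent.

Risk-neutral probability p = (1 + 0.05 − 0.8)/(1.35 − 0.8) = 0.2500/0.5500 = 0.4545
Terminal stock prices: S_uuu = 184.5, S_uud = 109.4, S_udd = 64.8, S_ddd = 38.4
Terminal payoffs (K − S): max(-114.5, 0) = 0, max(-39.35, 0) = 0, max(5.2, 0) = 5.2, max(31.6, 0) = 31.6
Node uu (S = 136.7): V_uu = 1/1.05·[0.4545·0.0000 + 0.5455·0.0000] = 0.0000
Node ud (S = 81): V_ud = 1/1.05·[0.4545·0.0000 + 0.5455·5.2000] = 2.7013
Node dd (S = 48): V_dd = 1/1.05·[0.4545·5.2000 + 0.5455·31.6000] = 18.6667
Node u (S = 101.2): V_u = 1/1.05·[0.4545·0.0000 + 0.5455·2.7013] = 1.4033
Node d (S = 60): V_d = 1/1.05·[0.4545·2.7013 + 0.5455·18.6667] = 10.8664
Node 0 (S = 75): V_0 = 1/1.05·[0.4545·1.4033 + 0.5455·10.8664] = 6.2523

$6.25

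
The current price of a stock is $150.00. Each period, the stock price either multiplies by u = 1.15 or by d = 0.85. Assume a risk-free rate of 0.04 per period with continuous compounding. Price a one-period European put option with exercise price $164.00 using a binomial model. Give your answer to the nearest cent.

Risk-neutral probability p = (e^0.04 − 0.85)/(1.15 − 0.85) = 0.1908/0.3000 = 0.6360
Terminal stock prices: S_u = 172.5, S_d = 127.5
Terminal payoffs (K − S): max(-8.5, 0) = 0, max(36.5, 0) = 36.5
Node 0 (S = 150): V_0 = e^(−0.04)·[0.6360·0.0000 + 0.3640·36.5000] = 12.7638

$12.76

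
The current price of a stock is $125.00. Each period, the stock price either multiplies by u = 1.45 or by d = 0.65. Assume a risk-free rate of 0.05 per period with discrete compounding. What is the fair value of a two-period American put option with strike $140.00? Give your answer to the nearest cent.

Risk-neutral probability p = (1 + 0.05 − 0.65)/(1.45 − 0.65) = 0.4000/0.8000 = 0.5000
Terminal stock prices: S_uu = 262.8, S_ud = 117.8, S_dd = 52.81
Terminal payoffs (K − S): max(-122.8, 0) = 0, max(22.19, 0) = 22.19, max(87.19, 0) = 87.19
Node u (S = 181.2): continuation = 1/1.05·[0.5000·0.0000 + 0.5000·22.1875] = 10.5655; exercise value = 0.0000 ≤ continuation, so V_u = 10.5655
Node d (S = 81.25): continuation = 1/1.05·[0.5000·22.1875 + 0.5000·87.1875] = 52.0833; exercise value = 58.7500 > continuation, so V_d = 58.7500 (exercise)
Node 0 (S = 125): continuation = 1/1.05·[0.5000·10.5655 + 0.5000·58.7500] = 33.0074; exercise value = 15.0000 ≤ continuation, so V_0 = 33.0074

$33.01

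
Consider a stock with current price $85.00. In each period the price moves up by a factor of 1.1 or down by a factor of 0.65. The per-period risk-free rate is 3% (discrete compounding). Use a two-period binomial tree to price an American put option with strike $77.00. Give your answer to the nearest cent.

$5.29

Risk-neutral probability p = (1 + 0.03 − 0.65)/(1.1 − 0.65) = 0.3800/0.4500 = 0.8444
Terminal stock prices: S_uu = 102.9, S_ud = 60.78, S_dd = 35.91
Terminal payoffs (K − S): max(-25.85, 0) = 0, max(16.22, 0) = 16.22, max(41.09, 0) = 41.09
Node u (S = 93.5): continuation = 1/1.03·[0.8444·0.0000 + 0.1556·16.2250] = 2.4504; exercise value = 0.0000 ≤ continuation, so V_u = 2.4504
Node d (S = 55.25): continuation = 1/1.03·[0.8444·16.2250 + 0.1556·41.0875] = 19.5073; exercise value = 21.7500 > continuation, so V_d = 21.7500 (exercise)
Node 0 (S = 85): continuation = 1/1.03·[0.8444·2.4504 + 0.1556·21.7500] = 5.2937; exercise value = 0.0000 ≤ continuation, so V_0 = 5.2937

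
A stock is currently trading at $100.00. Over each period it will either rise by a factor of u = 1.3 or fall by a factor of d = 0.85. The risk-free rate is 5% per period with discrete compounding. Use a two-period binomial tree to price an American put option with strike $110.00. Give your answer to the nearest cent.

Risk-neutral probability p = (1 + 0.05 − 0.85)/(1.3 − 0.85) = 0.2000/0.4500 = 0.4444
Terminal stock prices: S_uu = 169, S_ud = 110.5, S_dd = 72.25
Terminal payoffs (K − S): max(-59, 0) = 0, max(-0.5, 0) = 0, max(37.75, 0) = 37.75
Node u (S = 130): continuation = 1/1.05·[0.4444·0.0000 + 0.5556·0.0000] = 0.0000; exercise value = 0.0000 ≤ continuation, so V_u = 0.0000
Node d (S = 85): continuation = 1/1.05·[0.4444·0.0000 + 0.5556·37.7500] = 19.9735; exercise value = 25.0000 > continuation, so V_d = 25.0000 (exercise)
Node 0 (S = 100): continuation = 1/1.05·[0.4444·0.0000 + 0.5556·25.0000] = 13.2275; exercise value = 10.0000 ≤ continuation, so V_0 = 13.2275

$13.23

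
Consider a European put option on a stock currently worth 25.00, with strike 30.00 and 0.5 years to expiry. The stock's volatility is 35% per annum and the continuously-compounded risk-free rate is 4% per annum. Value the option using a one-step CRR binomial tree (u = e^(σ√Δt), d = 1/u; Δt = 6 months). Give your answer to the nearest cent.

5.35

CRR parameters: u = e^(σ√Δt) = e^(0.35·√0.5) = 1.2808, d = 1/u = 0.7808
Per-period rate: rΔt = 0.04·0.5 = 0.02, so R = e^0.02 = 1.0202
Risk-neutral probability p = (e^0.02 − 0.7808)/(1.2808 − 0.7808) = 0.2394/0.5000 = 0.4788
Terminal stock prices: S_u = 32.02, S_d = 19.52
Terminal payoffs (K − S): max(-2.02, 0) = 0, max(10.48, 0) = 10.48
Node 0 (S = 25): V_0 = e^(−0.02)·[0.4788·0.0000 + 0.5212·10.4810] = 5.3541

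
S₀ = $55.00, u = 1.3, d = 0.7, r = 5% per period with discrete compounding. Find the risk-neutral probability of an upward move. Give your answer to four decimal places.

Risk-neutral probability p = (1 + 0.05 − 0.7)/(1.3 − 0.7) = 0.3500/0.6000 = 0.5833

p = 0.5833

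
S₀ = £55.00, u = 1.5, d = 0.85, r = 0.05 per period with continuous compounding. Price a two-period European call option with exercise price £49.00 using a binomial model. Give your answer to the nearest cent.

£14.66

Risk-neutral probability p = (e^0.05 − 0.85)/(1.5 − 0.85) = 0.2013/0.6500 = 0.3096
Terminal stock prices: S_uu = 123.8, S_ud = 70.12, S_dd = 39.74
Terminal payoffs (S − K): max(74.75, 0) = 74.75, max(21.12, 0) = 21.12, max(-9.263, 0) = 0
Node u (S = 82.5): V_u = e^(−0.05)·[0.3096·74.7500 + 0.6904·21.1250] = 35.8898
Node d (S = 46.75): V_d = e^(−0.05)·[0.3096·21.1250 + 0.6904·0.0000] = 6.2223
Node 0 (S = 55): V_0 = e^(−0.05)·[0.3096·35.8898 + 0.6904·6.2223] = 14.6573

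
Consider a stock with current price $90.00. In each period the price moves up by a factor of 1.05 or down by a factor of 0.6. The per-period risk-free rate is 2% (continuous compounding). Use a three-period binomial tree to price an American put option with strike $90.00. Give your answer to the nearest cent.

$5.97

Risk-neutral probability p = (e^0.02 − 0.6)/(1.05 − 0.6) = 0.4202/0.4500 = 0.9338
Terminal stock prices: S_uuu = 104.2, S_uud = 59.54, S_udd = 34.02, S_ddd = 19.44
Terminal payoffs (K − S): max(-14.19, 0) = 0, max(30.46, 0) = 30.46, max(55.98, 0) = 55.98, max(70.56, 0) = 70.56
Node uu (S = 99.23): continuation = e^(−0.02)·[0.9338·0.0000 + 0.0662·30.4650] = 1.9774; exercise value = 0.0000 ≤ continuation, so V_uu = 1.9774
Node ud (S = 56.7): continuation = e^(−0.02)·[0.9338·30.4650 + 0.0662·55.9800] = 31.5179; exercise value = 33.3000 > continuation, so V_ud = 33.3000 (exercise)
Node dd (S = 32.4): continuation = e^(−0.02)·[0.9338·55.9800 + 0.0662·70.5600] = 55.8179; exercise value = 57.6000 > continuation, so V_dd = 57.6000 (exercise)
Node u (S = 94.5): continuation = e^(−0.02)·[0.9338·1.9774 + 0.0662·33.3000] = 3.9714; exercise value = 0.0000 ≤ continuation, so V_u = 3.9714
Node d (S = 54): continuation = e^(−0.02)·[0.9338·33.3000 + 0.0662·57.6000] = 34.2179; exercise value = 36.0000 > continuation, so V_d = 36.0000 (exercise)
Node 0 (S = 90): continuation = e^(−0.02)·[0.9338·3.9714 + 0.0662·36.0000] = 5.9716; exercise value = 0.0000 ≤ continuation, so V_0 = 5.9716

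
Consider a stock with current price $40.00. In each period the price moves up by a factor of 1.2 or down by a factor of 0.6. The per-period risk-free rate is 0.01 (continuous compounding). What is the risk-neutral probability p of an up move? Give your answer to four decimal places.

p = 0.6834

Risk-neutral probability p = (e^0.01 − 0.6)/(1.2 − 0.6) = 0.4101/0.6000 = 0.6834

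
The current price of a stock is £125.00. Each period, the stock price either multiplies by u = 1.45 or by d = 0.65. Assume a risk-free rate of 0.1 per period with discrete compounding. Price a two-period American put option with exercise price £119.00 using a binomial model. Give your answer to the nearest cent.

£15.26

Risk-neutral probability p = (1 + 0.1 − 0.65)/(1.45 − 0.65) = 0.4500/0.8000 = 0.5625
Terminal stock prices: S_uu = 262.8, S_ud = 117.8, S_dd = 52.81
Terminal payoffs (K − S): max(-143.8, 0) = 0, max(1.188, 0) = 1.188, max(66.19, 0) = 66.19
Node u (S = 181.2): continuation = 1/1.1·[0.5625·0.0000 + 0.4375·1.1875] = 0.4723; exercise value = 0.0000 ≤ continuation, so V_u = 0.4723
Node d (S = 81.25): continuation = 1/1.1·[0.5625·1.1875 + 0.4375·66.1875] = 26.9318; exercise value = 37.7500 > continuation, so V_d = 37.7500 (exercise)
Node 0 (S = 125): continuation = 1/1.1·[0.5625·0.4723 + 0.4375·37.7500] = 15.2557; exercise value = 0.0000 ≤ continuation, so V_0 = 15.2557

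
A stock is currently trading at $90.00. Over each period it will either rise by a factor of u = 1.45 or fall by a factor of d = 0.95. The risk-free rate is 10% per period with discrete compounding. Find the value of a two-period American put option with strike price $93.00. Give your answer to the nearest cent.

$4.77

Risk-neutral probability p = (1 + 0.1 − 0.95)/(1.45 − 0.95) = 0.1500/0.5000 = 0.3000
Terminal stock prices: S_uu = 189.2, S_ud = 124, S_dd = 81.22
Terminal payoffs (K − S): max(-96.22, 0) = 0, max(-30.97, 0) = 0, max(11.78, 0) = 11.78
Node u (S = 130.5): continuation = 1/1.1·[0.3000·0.0000 + 0.7000·0.0000] = 0.0000; exercise value = 0.0000 ≤ continuation, so V_u = 0.0000
Node d (S = 85.5): continuation = 1/1.1·[0.3000·0.0000 + 0.7000·11.7750] = 7.4932; exercise value = 7.5000 > continuation, so V_d = 7.5000 (exercise)
Node 0 (S = 90): continuation = 1/1.1·[0.3000·0.0000 + 0.7000·7.5000] = 4.7727; exercise value = 3.0000 ≤ continuation, so V_0 = 4.7727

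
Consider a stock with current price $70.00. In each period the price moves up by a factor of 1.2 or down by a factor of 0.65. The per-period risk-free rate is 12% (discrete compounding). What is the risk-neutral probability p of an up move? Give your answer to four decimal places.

p = 0.8545

Risk-neutral probability p = (1 + 0.12 − 0.65)/(1.2 − 0.65) = 0.4700/0.5500 = 0.8545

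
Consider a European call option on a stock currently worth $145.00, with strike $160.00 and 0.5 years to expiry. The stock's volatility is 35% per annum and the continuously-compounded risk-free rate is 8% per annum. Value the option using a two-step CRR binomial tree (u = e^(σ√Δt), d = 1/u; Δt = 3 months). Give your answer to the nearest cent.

$11.61

CRR parameters: u = e^(σ√Δt) = e^(0.35·√0.25) = 1.1912, d = 1/u = 0.8395
Per-period rate: rΔt = 0.08·0.25 = 0.02, so R = e^0.02 = 1.0202
Risk-neutral probability p = (e^0.02 − 0.8395)/(1.1912 − 0.8395) = 0.1807/0.3518 = 0.5138
Terminal stock prices: S_uu = 205.8, S_ud = 145, S_dd = 102.2
Terminal payoffs (S − K): max(45.76, 0) = 45.76, max(-15, 0) = 0, max(-57.82, 0) = 0
Node u (S = 172.7): V_u = e^(−0.02)·[0.5138·45.7648 + 0.4862·0.0000] = 23.0477
Node d (S = 121.7): V_d = e^(−0.02)·[0.5138·0.0000 + 0.4862·0.0000] = 0.0000
Node 0 (S = 145): V_0 = e^(−0.02)·[0.5138·23.0477 + 0.4862·0.0000] = 11.6071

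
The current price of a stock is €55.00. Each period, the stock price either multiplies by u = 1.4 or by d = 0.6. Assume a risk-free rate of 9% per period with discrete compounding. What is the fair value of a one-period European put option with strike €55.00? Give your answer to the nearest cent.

Risk-neutral probability p = (1 + 0.09 − 0.6)/(1.4 − 0.6) = 0.4900/0.8000 = 0.6125
Terminal stock prices: S_u = 77, S_d = 33
Terminal payoffs (K − S): max(-22, 0) = 0, max(22, 0) = 22
Node 0 (S = 55): V_0 = 1/1.09·[0.6125·0.0000 + 0.3875·22.0000] = 7.8211

€7.82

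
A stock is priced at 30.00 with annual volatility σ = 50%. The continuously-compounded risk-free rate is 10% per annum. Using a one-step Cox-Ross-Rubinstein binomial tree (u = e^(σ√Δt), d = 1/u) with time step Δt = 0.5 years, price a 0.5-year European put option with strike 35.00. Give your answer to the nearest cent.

6.85

CRR parameters: u = e^(σ√Δt) = e^(0.5·√0.5) = 1.4241, d = 1/u = 0.7022
Per-period rate: rΔt = 0.1·0.5 = 0.05, so R = e^0.05 = 1.0513
Risk-neutral probability p = (e^0.05 − 0.7022)/(1.4241 − 0.7022) = 0.3491/0.7219 = 0.4835
Terminal stock prices: S_u = 42.72, S_d = 21.07
Terminal payoffs (K − S): max(-7.724, 0) = 0, max(13.93, 0) = 13.93
Node 0 (S = 30): V_0 = e^(−0.05)·[0.4835·0.0000 + 0.5165·13.9343] = 6.8455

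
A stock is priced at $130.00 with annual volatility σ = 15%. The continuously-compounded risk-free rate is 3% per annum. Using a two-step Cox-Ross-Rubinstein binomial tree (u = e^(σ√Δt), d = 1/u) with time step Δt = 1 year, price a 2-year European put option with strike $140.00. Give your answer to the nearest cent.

$12.47

CRR parameters: u = e^(σ√Δt) = e^(0.15·√1) = 1.1618, d = 1/u = 0.8607
Per-period rate: rΔt = 0.03·1 = 0.03, so R = e^0.03 = 1.0305
Risk-neutral probability p = (e^0.03 − 0.8607)/(1.1618 − 0.8607) = 0.1697/0.3011 = 0.5637
Terminal stock prices: S_uu = 175.5, S_ud = 130, S_dd = 96.31
Terminal payoffs (K − S): max(-35.48, 0) = 0, max(10, 0) = 10, max(43.69, 0) = 43.69
Node u (S = 151): V_u = e^(−0.03)·[0.5637·0.0000 + 0.4363·10.0000] = 4.2340
Node d (S = 111.9): V_d = e^(−0.03)·[0.5637·10.0000 + 0.4363·43.6936] = 23.9703
Node 0 (S = 130): V_0 = e^(−0.03)·[0.5637·4.2340 + 0.4363·23.9703] = 12.4652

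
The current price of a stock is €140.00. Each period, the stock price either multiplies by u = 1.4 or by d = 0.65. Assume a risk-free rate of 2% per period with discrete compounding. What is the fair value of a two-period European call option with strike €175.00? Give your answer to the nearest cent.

€23.25

Risk-neutral probability p = (1 + 0.02 − 0.65)/(1.4 − 0.65) = 0.3700/0.7500 = 0.4933
Terminal stock prices: S_uu = 274.4, S_ud = 127.4, S_dd = 59.15
Terminal payoffs (S − K): max(99.4, 0) = 99.4, max(-47.6, 0) = 0, max(-115.8, 0) = 0
Node u (S = 196): V_u = 1/1.02·[0.4933·99.4000 + 0.5067·0.0000] = 48.0758
Node d (S = 91): V_d = 1/1.02·[0.4933·0.0000 + 0.5067·0.0000] = 0.0000
Node 0 (S = 140): V_0 = 1/1.02·[0.4933·48.0758 + 0.5067·0.0000] = 23.2524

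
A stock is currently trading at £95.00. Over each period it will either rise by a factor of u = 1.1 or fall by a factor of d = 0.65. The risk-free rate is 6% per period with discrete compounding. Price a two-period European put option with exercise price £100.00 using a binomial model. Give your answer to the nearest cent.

Risk-neutral probability p = (1 + 0.06 − 0.65)/(1.1 − 0.65) = 0.4100/0.4500 = 0.9111
Terminal stock prices: S_uu = 115, S_ud = 67.93, S_dd = 40.14
Terminal payoffs (K − S): max(-14.95, 0) = 0, max(32.07, 0) = 32.07, max(59.86, 0) = 59.86
Node u (S = 104.5): V_u = 1/1.06·[0.9111·0.0000 + 0.0889·32.0750] = 2.6897
Node d (S = 61.75): V_d = 1/1.06·[0.9111·32.0750 + 0.0889·59.8625] = 32.5896
Node 0 (S = 95): V_0 = 1/1.06·[0.9111·2.6897 + 0.0889·32.5896] = 5.0448

£5.04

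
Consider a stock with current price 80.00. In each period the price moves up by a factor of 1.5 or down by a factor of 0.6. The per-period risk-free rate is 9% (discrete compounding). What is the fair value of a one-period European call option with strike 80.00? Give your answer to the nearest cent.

Risk-neutral probability p = (1 + 0.09 − 0.6)/(1.5 − 0.6) = 0.4900/0.9000 = 0.5444
Terminal stock prices: S_u = 120, S_d = 48
Terminal payoffs (S − K): max(40, 0) = 40, max(-32, 0) = 0
Node 0 (S = 80): V_0 = 1/1.09·[0.5444·40.0000 + 0.4556·0.0000] = 19.9796

19.98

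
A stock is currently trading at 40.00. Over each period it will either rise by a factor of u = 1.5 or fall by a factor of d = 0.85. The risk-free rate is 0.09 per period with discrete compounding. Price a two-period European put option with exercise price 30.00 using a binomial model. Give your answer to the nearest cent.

0.37

Risk-neutral probability p = (1 + 0.09 − 0.85)/(1.5 − 0.85) = 0.2400/0.6500 = 0.3692
Terminal stock prices: S_uu = 90, S_ud = 51, S_dd = 28.9
Terminal payoffs (K − S): max(-60, 0) = 0, max(-21, 0) = 0, max(1.1, 0) = 1.1
Node u (S = 60): V_u = 1/1.09·[0.3692·0.0000 + 0.6308·0.0000] = 0.0000
Node d (S = 34): V_d = 1/1.09·[0.3692·0.0000 + 0.6308·1.1000] = 0.6366
Node 0 (S = 40): V_0 = 1/1.09·[0.3692·0.0000 + 0.6308·0.6366] = 0.3684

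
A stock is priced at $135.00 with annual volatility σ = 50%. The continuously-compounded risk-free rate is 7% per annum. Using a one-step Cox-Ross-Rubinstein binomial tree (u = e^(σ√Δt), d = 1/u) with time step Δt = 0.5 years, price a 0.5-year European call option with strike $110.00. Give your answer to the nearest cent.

$36.68

CRR parameters: u = e^(σ√Δt) = e^(0.5·√0.5) = 1.4241, d = 1/u = 0.7022
Per-period rate: rΔt = 0.07·0.5 = 0.035, so R = e^0.035 = 1.0356
Risk-neutral probability p = (e^0.035 − 0.7022)/(1.4241 − 0.7022) = 0.3334/0.7219 = 0.4619
Terminal stock prices: S_u = 192.3, S_d = 94.8
Terminal payoffs (S − K): max(82.26, 0) = 82.26, max(-15.2, 0) = 0
Node 0 (S = 135): V_0 = e^(−0.035)·[0.4619·82.2561 + 0.5381·0.0000] = 36.6842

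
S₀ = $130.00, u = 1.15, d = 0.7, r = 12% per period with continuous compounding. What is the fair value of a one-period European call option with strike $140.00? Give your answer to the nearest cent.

$8.00

Risk-neutral probability p = (e^0.12 − 0.7)/(1.15 − 0.7) = 0.4275/0.4500 = 0.9500
Terminal stock prices: S_u = 149.5, S_d = 91
Terminal payoffs (S − K): max(9.5, 0) = 9.5, max(-49, 0) = 0
Node 0 (S = 130): V_0 = e^(−0.12)·[0.9500·9.5000 + 0.0500·0.0000] = 8.0044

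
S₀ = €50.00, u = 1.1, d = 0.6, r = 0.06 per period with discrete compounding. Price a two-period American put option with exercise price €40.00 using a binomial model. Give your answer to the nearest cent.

Risk-neutral probability p = (1 + 0.06 − 0.6)/(1.1 − 0.6) = 0.4600/0.5000 = 0.9200
Terminal stock prices: S_uu = 60.5, S_ud = 33, S_dd = 18
Terminal payoffs (K − S): max(-20.5, 0) = 0, max(7, 0) = 7, max(22, 0) = 22
Node u (S = 55): continuation = 1/1.06·[0.9200·0.0000 + 0.0800·7.0000] = 0.5283; exercise value = 0.0000 ≤ continuation, so V_u = 0.5283
Node d (S = 30): continuation = 1/1.06·[0.9200·7.0000 + 0.0800·22.0000] = 7.7358; exercise value = 10.0000 > continuation, so V_d = 10.0000 (exercise)
Node 0 (S = 50): continuation = 1/1.06·[0.9200·0.5283 + 0.0800·10.0000] = 1.2132; exercise value = 0.0000 ≤ continuation, so V_0 = 1.2132

€1.21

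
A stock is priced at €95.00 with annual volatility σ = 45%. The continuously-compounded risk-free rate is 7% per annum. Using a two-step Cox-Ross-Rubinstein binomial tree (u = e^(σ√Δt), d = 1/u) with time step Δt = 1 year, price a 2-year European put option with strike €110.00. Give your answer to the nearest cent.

CRR parameters: u = e^(σ√Δt) = e^(0.45·√1) = 1.5683, d = 1/u = 0.6376
Per-period rate: rΔt = 0.07·1 = 0.07, so R = e^0.07 = 1.0725
Risk-neutral probability p = (e^0.07 − 0.6376)/(1.5683 − 0.6376) = 0.4349/0.9307 = 0.4673
Terminal stock prices: S_uu = 233.7, S_ud = 95, S_dd = 38.62
Terminal payoffs (K − S): max(-123.7, 0) = 0, max(15, 0) = 15, max(71.38, 0) = 71.38
Node u (S = 149): V_u = e^(−0.07)·[0.4673·0.0000 + 0.5327·15.0000] = 7.4507
Node d (S = 60.57): V_d = e^(−0.07)·[0.4673·15.0000 + 0.5327·71.3759] = 41.9886
Node 0 (S = 95): V_0 = e^(−0.07)·[0.4673·7.4507 + 0.5327·41.9886] = 24.1025

€24.10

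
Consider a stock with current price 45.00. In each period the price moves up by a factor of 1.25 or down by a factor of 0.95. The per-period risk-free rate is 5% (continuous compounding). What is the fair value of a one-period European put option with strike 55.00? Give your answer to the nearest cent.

Risk-neutral probability p = (e^0.05 − 0.95)/(1.25 − 0.95) = 0.1013/0.3000 = 0.3376
Terminal stock prices: S_u = 56.25, S_d = 42.75
Terminal payoffs (K − S): max(-1.25, 0) = 0, max(12.25, 0) = 12.25
Node 0 (S = 45): V_0 = e^(−0.05)·[0.3376·0.0000 + 0.6624·12.2500] = 7.7190

7.72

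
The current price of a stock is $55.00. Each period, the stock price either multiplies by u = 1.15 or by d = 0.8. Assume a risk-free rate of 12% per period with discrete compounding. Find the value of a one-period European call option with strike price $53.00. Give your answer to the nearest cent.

$8.37

Risk-neutral probability p = (1 + 0.12 − 0.8)/(1.15 − 0.8) = 0.3200/0.3500 = 0.9143
Terminal stock prices: S_u = 63.25, S_d = 44
Terminal payoffs (S − K): max(10.25, 0) = 10.25, max(-9, 0) = 0
Node 0 (S = 55): V_0 = 1/1.12·[0.9143·10.2500 + 0.0857·0.0000] = 8.3673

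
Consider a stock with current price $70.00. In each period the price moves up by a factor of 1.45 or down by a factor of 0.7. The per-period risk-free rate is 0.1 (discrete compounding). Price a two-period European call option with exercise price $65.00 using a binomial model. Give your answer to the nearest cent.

Risk-neutral probability p = (1 + 0.1 − 0.7)/(1.45 − 0.7) = 0.4000/0.7500 = 0.5333
Terminal stock prices: S_uu = 147.2, S_ud = 71.05, S_dd = 34.3
Terminal payoffs (S − K): max(82.18, 0) = 82.18, max(6.05, 0) = 6.05, max(-30.7, 0) = 0
Node u (S = 101.5): V_u = 1/1.1·[0.5333·82.1750 + 0.4667·6.0500] = 42.4091
Node d (S = 49): V_d = 1/1.1·[0.5333·6.0500 + 0.4667·0.0000] = 2.9333
Node 0 (S = 70): V_0 = 1/1.1·[0.5333·42.4091 + 0.4667·2.9333] = 21.8064

$21.81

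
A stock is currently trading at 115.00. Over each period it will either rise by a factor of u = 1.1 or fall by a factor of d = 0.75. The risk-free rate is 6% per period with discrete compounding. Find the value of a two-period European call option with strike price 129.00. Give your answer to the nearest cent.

Risk-neutral probability p = (1 + 0.06 − 0.75)/(1.1 − 0.75) = 0.3100/0.3500 = 0.8857
Terminal stock prices: S_uu = 139.2, S_ud = 94.88, S_dd = 64.69
Terminal payoffs (S − K): max(10.15, 0) = 10.15, max(-34.12, 0) = 0, max(-64.31, 0) = 0
Node u (S = 126.5): V_u = 1/1.06·[0.8857·10.1500 + 0.1143·0.0000] = 8.4811
Node d (S = 86.25): V_d = 1/1.06·[0.8857·0.0000 + 0.1143·0.0000] = 0.0000
Node 0 (S = 115): V_0 = 1/1.06·[0.8857·8.4811 + 0.1143·0.0000] = 7.0867

7.09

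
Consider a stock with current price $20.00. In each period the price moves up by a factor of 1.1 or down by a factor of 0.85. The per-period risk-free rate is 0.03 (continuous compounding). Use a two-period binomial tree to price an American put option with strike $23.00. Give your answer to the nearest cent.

$3.00

Risk-neutral probability p = (e^0.03 − 0.85)/(1.1 − 0.85) = 0.1805/0.2500 = 0.7218
Terminal stock prices: S_uu = 24.2, S_ud = 18.7, S_dd = 14.45
Terminal payoffs (K − S): max(-1.2, 0) = 0, max(4.3, 0) = 4.3, max(8.55, 0) = 8.55
Node u (S = 22): continuation = e^(−0.03)·[0.7218·0.0000 + 0.2782·4.3000] = 1.1608; exercise value = 1.0000 ≤ continuation, so V_u = 1.1608
Node d (S = 17): continuation = e^(−0.03)·[0.7218·4.3000 + 0.2782·8.5500] = 5.3202; exercise value = 6.0000 > continuation, so V_d = 6.0000 (exercise)
Node 0 (S = 20): continuation = e^(−0.03)·[0.7218·1.1608 + 0.2782·6.0000] = 2.4329; exercise value = 3.0000 > continuation, so V_0 = 3.0000 (exercise)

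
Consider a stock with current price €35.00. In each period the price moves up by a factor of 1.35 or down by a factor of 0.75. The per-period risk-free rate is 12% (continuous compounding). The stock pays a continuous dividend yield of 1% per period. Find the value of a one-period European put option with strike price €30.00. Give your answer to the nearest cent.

Per-period risk-free factor R = e^0.12 = 1.1275; dividend-adjusted growth = e^(0.12−0.01) = 1.1163.
Risk-neutral probability p = (1.1163 − 0.75)/(1.35 − 0.75) = 0.3663/0.6000 = 0.6105
Terminal stock prices: S_u = 47.25, S_d = 26.25
Terminal payoffs (K − S): max(-17.25, 0) = 0, max(3.75, 0) = 3.75
Node 0 (S = 35): V_0 = e^(−0.12)·[0.6105·0.0000 + 0.3895·3.7500] = 1.2956

€1.30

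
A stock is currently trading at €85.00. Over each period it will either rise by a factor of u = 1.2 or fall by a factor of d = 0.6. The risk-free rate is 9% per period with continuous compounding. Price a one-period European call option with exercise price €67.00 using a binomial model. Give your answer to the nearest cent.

€26.35

Risk-neutral probability p = (e^0.09 − 0.6)/(1.2 − 0.6) = 0.4942/0.6000 = 0.8236
Terminal stock prices: S_u = 102, S_d = 51
Terminal payoffs (S − K): max(35, 0) = 35, max(-16, 0) = 0
Node 0 (S = 85): V_0 = e^(−0.09)·[0.8236·35.0000 + 0.1764·0.0000] = 26.3457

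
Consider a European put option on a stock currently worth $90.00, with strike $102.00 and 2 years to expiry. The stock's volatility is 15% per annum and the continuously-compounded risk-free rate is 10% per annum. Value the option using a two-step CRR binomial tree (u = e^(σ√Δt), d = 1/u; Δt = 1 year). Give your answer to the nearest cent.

$4.03

CRR parameters: u = e^(σ√Δt) = e^(0.15·√1) = 1.1618, d = 1/u = 0.8607
Per-period rate: rΔt = 0.1·1 = 0.1, so R = e^0.1 = 1.1052
Risk-neutral probability p = (e^0.1 − 0.8607)/(1.1618 − 0.8607) = 0.2445/0.3011 = 0.8118
Terminal stock prices: S_uu = 121.5, S_ud = 90, S_dd = 66.67
Terminal payoffs (K − S): max(-19.49, 0) = 0, max(12, 0) = 12, max(35.33, 0) = 35.33
Node u (S = 104.6): V_u = e^(−0.1)·[0.8118·0.0000 + 0.1882·12.0000] = 2.0432
Node d (S = 77.46): V_d = e^(−0.1)·[0.8118·12.0000 + 0.1882·35.3264] = 14.8297
Node 0 (S = 90): V_0 = e^(−0.1)·[0.8118·2.0432 + 0.1882·14.8297] = 4.0258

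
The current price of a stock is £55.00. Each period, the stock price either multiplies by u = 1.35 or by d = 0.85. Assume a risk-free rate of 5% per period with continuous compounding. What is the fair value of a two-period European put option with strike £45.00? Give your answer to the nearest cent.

£1.70

Risk-neutral probability p = (e^0.05 − 0.85)/(1.35 − 0.85) = 0.2013/0.5000 = 0.4025
Terminal stock prices: S_uu = 100.2, S_ud = 63.11, S_dd = 39.74
Terminal payoffs (K − S): max(-55.24, 0) = 0, max(-18.11, 0) = 0, max(5.263, 0) = 5.263
Node u (S = 74.25): V_u = e^(−0.05)·[0.4025·0.0000 + 0.5975·0.0000] = 0.0000
Node d (S = 46.75): V_d = e^(−0.05)·[0.4025·0.0000 + 0.5975·5.2625] = 2.9908
Node 0 (S = 55): V_0 = e^(−0.05)·[0.4025·0.0000 + 0.5975·2.9908] = 1.6997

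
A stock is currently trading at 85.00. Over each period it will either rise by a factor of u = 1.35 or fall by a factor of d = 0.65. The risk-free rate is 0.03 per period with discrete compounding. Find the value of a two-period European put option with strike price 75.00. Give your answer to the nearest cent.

7.89

Risk-neutral probability p = (1 + 0.03 − 0.65)/(1.35 − 0.65) = 0.3800/0.7000 = 0.5429
Terminal stock prices: S_uu = 154.9, S_ud = 74.59, S_dd = 35.91
Terminal payoffs (K − S): max(-79.91, 0) = 0, max(0.4125, 0) = 0.4125, max(39.09, 0) = 39.09
Node u (S = 114.8): V_u = 1/1.03·[0.5429·0.0000 + 0.4571·0.4125] = 0.1831
Node d (S = 55.25): V_d = 1/1.03·[0.5429·0.4125 + 0.4571·39.0875] = 17.5655
Node 0 (S = 85): V_0 = 1/1.03·[0.5429·0.1831 + 0.4571·17.5655] = 7.8926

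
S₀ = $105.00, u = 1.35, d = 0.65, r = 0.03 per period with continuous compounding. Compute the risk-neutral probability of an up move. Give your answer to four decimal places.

Risk-neutral probability p = (e^0.03 − 0.65)/(1.35 − 0.65) = 0.3805/0.7000 = 0.5435

p = 0.5435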